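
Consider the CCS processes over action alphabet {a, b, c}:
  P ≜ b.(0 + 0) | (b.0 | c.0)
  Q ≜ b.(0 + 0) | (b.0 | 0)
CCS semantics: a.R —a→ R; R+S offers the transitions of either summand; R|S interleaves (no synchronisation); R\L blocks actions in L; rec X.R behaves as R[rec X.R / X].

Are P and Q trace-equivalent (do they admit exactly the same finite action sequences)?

Reachable graph of P (8 states):
  p0 = b.(0 + 0) | (b.0 | c.0) :: --b--▸ p1, --b--▸ p2, --c--▸ p3
  p1 = (0 + 0) | (b.0 | c.0) :: --b--▸ p4, --c--▸ p5
  p2 = b.(0 + 0) | (0 | c.0) :: --b--▸ p4, --c--▸ p6
  p3 = b.(0 + 0) | (b.0 | 0) :: --b--▸ p5, --b--▸ p6
  p4 = (0 + 0) | (0 | c.0) :: --c--▸ p7
  p5 = (0 + 0) | (b.0 | 0) :: --b--▸ p7
  p6 = b.(0 + 0) | (0 | 0) :: --b--▸ p7
  p7 = (0 + 0) | (0 | 0) :: deadlocked
Reachable graph of Q (4 states):
  q0 = b.(0 + 0) | (b.0 | 0) :: --b--▸ q1, --b--▸ q2
  q1 = (0 + 0) | (b.0 | 0) :: --b--▸ q3
  q2 = b.(0 + 0) | (0 | 0) :: --b--▸ q3
  q3 = (0 + 0) | (0 | 0) :: deadlocked
Executing c from P (initial set {p0}):
  [1] c ⇒ {p3}
  — P admits the full trace.
Executing c from Q (initial set {q0}):
  [1] c ⇒ ∅ (Q stuck)

trace-distinct — witness ⟨c⟩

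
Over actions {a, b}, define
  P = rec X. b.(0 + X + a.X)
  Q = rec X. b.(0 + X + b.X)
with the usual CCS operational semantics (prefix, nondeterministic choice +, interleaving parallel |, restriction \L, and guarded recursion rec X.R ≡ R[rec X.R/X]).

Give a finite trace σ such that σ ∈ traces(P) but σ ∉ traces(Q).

LTS(P): 2 reachable states
  p0 = rec X. b.(0 + X + a.X) → --b--▸ p1
  p1 = 0 + (rec X. b.(0 + X + a.X)) + a.(rec X. b.(0 + X + a.X)) → --a--▸ p0, --b--▸ p1
LTS(Q): 2 reachable states
  q0 = rec X. b.(0 + X + b.X) → --b--▸ q1
  q1 = 0 + (rec X. b.(0 + X + b.X)) + b.(rec X. b.(0 + X + b.X)) → --b--▸ q0, --b--▸ q1
Run σ = ⟨ba⟩ on P: start {p0}
  after b @ step 1: {p1}
  after a @ step 2: {p0}
  — P admits the full trace.
Run σ = ⟨ba⟩ on Q: start {q0}
  after b @ step 1: {q1}
  after a @ step 2: ∅ (Q stuck)

ba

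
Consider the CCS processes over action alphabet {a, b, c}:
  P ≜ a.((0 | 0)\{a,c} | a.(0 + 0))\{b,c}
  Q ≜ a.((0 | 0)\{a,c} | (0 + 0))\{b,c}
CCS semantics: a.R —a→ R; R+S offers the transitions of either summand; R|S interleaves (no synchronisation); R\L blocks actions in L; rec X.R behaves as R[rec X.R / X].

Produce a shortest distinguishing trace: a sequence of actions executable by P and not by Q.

P's transition system — 3 states:
  m0 = a.((0 | 0)\{a,c} | a.(0 + 0))\{b,c} → —a→ m1
  m1 = ((0 | 0)\{a,c} | a.(0 + 0))\{b,c} → —a→ m2
  m2 = ((0 | 0)\{a,c} | (0 + 0))\{b,c} → ·
Q's transition system — 2 states:
  n0 = a.((0 | 0)\{a,c} | (0 + 0))\{b,c} → —a→ n1
  n1 = ((0 | 0)\{a,c} | (0 + 0))\{b,c} → ·
Executing aa from P (initial set {m0}):
  step 1 (a): {m1}
  step 2 (a): {m2}
  — P admits the full trace.
Executing aa from Q (initial set {n0}):
  step 1 (a): {n1}
  step 2 (a): no successor for Q

aa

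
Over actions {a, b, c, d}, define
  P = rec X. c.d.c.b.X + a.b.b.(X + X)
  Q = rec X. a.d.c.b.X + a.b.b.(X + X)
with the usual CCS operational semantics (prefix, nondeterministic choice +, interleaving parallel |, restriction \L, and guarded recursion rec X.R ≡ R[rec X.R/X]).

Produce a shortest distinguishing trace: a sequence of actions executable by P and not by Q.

c

Reachable graph of P (7 states):
  u0 = rec X. c.d.c.b.X + a.b.b.(X + X) :: -a-> u1, -c-> u2
  u1 = b.b.((rec X. c.d.c.b.X + a.b.b.(X + X)) + (rec X. c.d.c.b.X + a.b.b.(X + X))) :: -b-> u3
  u2 = d.c.b.(rec X. c.d.c.b.X + a.b.b.(X + X)) :: -d-> u4
  u3 = b.((rec X. c.d.c.b.X + a.b.b.(X + X)) + (rec X. c.d.c.b.X + a.b.b.(X + X))) :: -b-> u5
  u4 = c.b.(rec X. c.d.c.b.X + a.b.b.(X + X)) :: -c-> u6
  u5 = (rec X. c.d.c.b.X + a.b.b.(X + X)) + (rec X. c.d.c.b.X + a.b.b.(X + X)) :: -a-> u1, -c-> u2
  u6 = b.(rec X. c.d.c.b.X + a.b.b.(X + X)) :: -b-> u0
Reachable graph of Q (7 states):
  v0 = rec X. a.d.c.b.X + a.b.b.(X + X) :: -a-> v1, -a-> v2
  v1 = b.b.((rec X. a.d.c.b.X + a.b.b.(X + X)) + (rec X. a.d.c.b.X + a.b.b.(X + X))) :: -b-> v3
  v2 = d.c.b.(rec X. a.d.c.b.X + a.b.b.(X + X)) :: -d-> v4
  v3 = b.((rec X. a.d.c.b.X + a.b.b.(X + X)) + (rec X. a.d.c.b.X + a.b.b.(X + X))) :: -b-> v5
  v4 = c.b.(rec X. a.d.c.b.X + a.b.b.(X + X)) :: -c-> v6
  v5 = (rec X. a.d.c.b.X + a.b.b.(X + X)) + (rec X. a.d.c.b.X + a.b.b.(X + X)) :: -a-> v1, -a-> v2
  v6 = b.(rec X. a.d.c.b.X + a.b.b.(X + X)) :: -b-> v0
Executing c from P (initial set {u0}):
  step 1 (c): {u2}
  P completes σ.
Executing c from Q (initial set {v0}):
  step 1 (c): ∅  — Q cannot continue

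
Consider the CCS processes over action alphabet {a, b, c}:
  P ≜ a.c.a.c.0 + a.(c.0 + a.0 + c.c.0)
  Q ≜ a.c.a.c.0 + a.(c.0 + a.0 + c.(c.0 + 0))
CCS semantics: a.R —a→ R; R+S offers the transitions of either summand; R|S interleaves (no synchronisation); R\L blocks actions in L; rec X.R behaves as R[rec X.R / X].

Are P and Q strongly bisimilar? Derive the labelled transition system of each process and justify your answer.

P's transition system — 6 states:
  u0 = a.c.a.c.0 + a.(c.0 + a.0 + c.c.0) has moves ··a··> u1, ··a··> u2
  u1 = c.0 + a.0 + c.c.0 has moves ··a··> u3, ··c··> u3, ··c··> u4
  u2 = c.a.c.0 has moves ··c··> u5
  u3 = 0 has moves ·
  u4 = c.0 has moves ··c··> u3
  u5 = a.c.0 has moves ··a··> u4
Q's transition system — 7 states:
  v0 = a.c.a.c.0 + a.(c.0 + a.0 + c.(c.0 + 0)) has moves ··a··> v1, ··a··> v2
  v1 = c.0 + a.0 + c.(c.0 + 0) has moves ··a··> v3, ··c··> v3, ··c··> v4
  v2 = c.a.c.0 has moves ··c··> v5
  v3 = 0 has moves ·
  v4 = c.0 + 0 has moves ··c··> v3
  v5 = a.c.0 has moves ··a··> v6
  v6 = c.0 has moves ··c··> v3
Bisimilarity quotient blocks:
  B0 = {u0, v0}
  B1 = {u1, v1}
  B2 = {u3, v3}
  B3 = {u4, v4, v6}
  B4 = {u2, v2}
  B5 = {u5, v5}
u0 ∈ B0, v0 ∈ B0 → same block

YES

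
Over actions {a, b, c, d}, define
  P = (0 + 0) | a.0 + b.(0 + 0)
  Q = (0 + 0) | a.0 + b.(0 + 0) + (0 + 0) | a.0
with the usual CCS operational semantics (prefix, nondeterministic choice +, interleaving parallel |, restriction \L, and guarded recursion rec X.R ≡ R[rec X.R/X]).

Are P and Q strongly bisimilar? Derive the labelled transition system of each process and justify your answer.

bisimilar

LTS(P): 3 reachable states
  s0 = (0 + 0) | a.0 + b.(0 + 0) | —a→ s1, —b→ s2
  s1 = (0 + 0) | 0 | stopped
  s2 = 0 + 0 | stopped
LTS(Q): 3 reachable states
  t0 = (0 + 0) | a.0 + b.(0 + 0) + (0 + 0) | a.0 | —a→ t1, —b→ t2
  t1 = (0 + 0) | 0 | stopped
  t2 = 0 + 0 | stopped
Partition-refinement fixed point:
  B0 = {s0, t0}
  B1 = {s1, s2, t1, t2}
s0 ∈ B0, t0 ∈ B0 → same block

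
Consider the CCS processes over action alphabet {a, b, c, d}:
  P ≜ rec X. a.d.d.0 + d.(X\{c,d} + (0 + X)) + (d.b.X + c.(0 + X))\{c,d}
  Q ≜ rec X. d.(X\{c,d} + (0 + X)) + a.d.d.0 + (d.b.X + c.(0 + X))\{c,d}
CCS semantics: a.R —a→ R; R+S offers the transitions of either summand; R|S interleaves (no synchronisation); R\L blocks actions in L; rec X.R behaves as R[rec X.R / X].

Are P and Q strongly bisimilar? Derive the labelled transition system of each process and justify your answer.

LTS(P): 6 reachable states
  m0 = rec X. a.d.d.0 + d.(X\{c,d} + (0 + X)) + (d.b.X + c.(0 + X))\{c,d} :: —a→ m1, —d→ m2
  m1 = d.d.0 :: —d→ m3
  m2 = (rec X. a.d.d.0 + d.(X\{c,d} + (0 + X)) + (d.b.X + c.(0 + X))\{c,d})\{c,d} + (0 + (rec X. a.d.d.0 + d.(X\{c,d} + (0 + X)) + (d.b.X + c.(0 + X))\{c,d})) :: —a→ m1, —a→ m4, —d→ m2
  m3 = d.0 :: —d→ m5
  m4 = (d.d.0)\{c,d} :: stopped
  m5 = 0 :: stopped
LTS(Q): 6 reachable states
  n0 = rec X. d.(X\{c,d} + (0 + X)) + a.d.d.0 + (d.b.X + c.(0 + X))\{c,d} :: —a→ n1, —d→ n2
  n1 = d.d.0 :: —d→ n3
  n2 = (rec X. d.(X\{c,d} + (0 + X)) + a.d.d.0 + (d.b.X + c.(0 + X))\{c,d})\{c,d} + (0 + (rec X. d.(X\{c,d} + (0 + X)) + a.d.d.0 + (d.b.X + c.(0 + X))\{c,d})) :: —a→ n1, —a→ n4, —d→ n2
  n3 = d.0 :: —d→ n5
  n4 = (d.d.0)\{c,d} :: stopped
  n5 = 0 :: stopped
Partition-refinement fixed point:
  B0 = {m0, n0}
  B1 = {m1, n1}
  B2 = {m3, n3}
  B3 = {m4, m5, n4, n5}
  B4 = {m2, n2}
m0 ∈ B0, n0 ∈ B0 → same block

bisimilar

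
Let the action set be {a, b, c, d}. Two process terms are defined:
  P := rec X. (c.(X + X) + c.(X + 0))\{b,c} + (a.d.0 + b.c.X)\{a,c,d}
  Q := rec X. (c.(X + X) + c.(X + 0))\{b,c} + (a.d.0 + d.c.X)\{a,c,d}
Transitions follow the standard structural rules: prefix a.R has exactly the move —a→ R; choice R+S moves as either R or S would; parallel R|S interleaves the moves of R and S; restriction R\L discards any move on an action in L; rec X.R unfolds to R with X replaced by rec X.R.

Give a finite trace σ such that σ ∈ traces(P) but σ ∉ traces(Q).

b

LTS(P): 2 reachable states
  p0 = rec X. (c.(X + X) + c.(X + 0))\{b,c} + (a.d.0 + b.c.X)\{a,c,d} has moves -b-> p1
  p1 = (c.(rec X. (c.(X + X) + c.(X + 0))\{b,c} + (a.d.0 + b.c.X)\{a,c,d}))\{a,c,d} has moves ·
LTS(Q): 1 reachable states
  q0 = rec X. (c.(X + X) + c.(X + 0))\{b,c} + (a.d.0 + d.c.X)\{a,c,d} has moves ·
Trace ⟨b⟩ through P, begin at {p0}:
  step 1 (b): {p1}
  — P admits the full trace.
Trace ⟨b⟩ through Q, begin at {q0}:
  step 1 (b): no successor for Q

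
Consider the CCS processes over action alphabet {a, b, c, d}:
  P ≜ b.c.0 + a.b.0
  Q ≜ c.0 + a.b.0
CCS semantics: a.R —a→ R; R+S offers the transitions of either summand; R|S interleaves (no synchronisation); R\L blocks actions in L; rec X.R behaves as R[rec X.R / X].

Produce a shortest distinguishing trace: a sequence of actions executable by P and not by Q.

b

P's transition system — 4 states:
  u0 = b.c.0 + a.b.0 ⊢ =a=> u1, =b=> u2
  u1 = b.0 ⊢ =b=> u3
  u2 = c.0 ⊢ =c=> u3
  u3 = 0 ⊢ (no moves)
Q's transition system — 3 states:
  v0 = c.0 + a.b.0 ⊢ =a=> v1, =c=> v2
  v1 = b.0 ⊢ =b=> v2
  v2 = 0 ⊢ (no moves)
Run σ = ⟨b⟩ on P: start {u0}
  after b @ step 1: {u2}
  — P admits the full trace.
Run σ = ⟨b⟩ on Q: start {v0}
  after b @ step 1: no successor for Q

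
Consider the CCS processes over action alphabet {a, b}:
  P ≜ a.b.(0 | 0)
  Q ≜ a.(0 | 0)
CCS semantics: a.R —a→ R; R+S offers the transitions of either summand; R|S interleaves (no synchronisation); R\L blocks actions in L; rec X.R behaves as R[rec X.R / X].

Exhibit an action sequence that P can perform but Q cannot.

ab

LTS(P): 3 reachable states
  u0 = a.b.(0 | 0) ⊢ -a-> u1
  u1 = b.(0 | 0) ⊢ -b-> u2
  u2 = 0 | 0 ⊢ stopped
LTS(Q): 2 reachable states
  v0 = a.(0 | 0) ⊢ -a-> v1
  v1 = 0 | 0 ⊢ stopped
Run σ = ⟨ab⟩ on P: start {u0}
  [1] a ⇒ {u1}
  [2] b ⇒ {u2}
  P completes σ.
Run σ = ⟨ab⟩ on Q: start {v0}
  [1] a ⇒ {v1}
  [2] b ⇒ no successor for Q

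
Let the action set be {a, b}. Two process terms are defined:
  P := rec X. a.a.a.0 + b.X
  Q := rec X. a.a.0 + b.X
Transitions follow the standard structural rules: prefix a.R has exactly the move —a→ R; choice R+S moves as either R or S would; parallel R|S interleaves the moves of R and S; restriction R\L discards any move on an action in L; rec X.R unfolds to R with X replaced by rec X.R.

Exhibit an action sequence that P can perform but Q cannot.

aaa

LTS(P): 4 reachable states
  m0 = rec X. a.a.a.0 + b.X ⊢ ··a··> m1, ··b··> m0
  m1 = a.a.0 ⊢ ··a··> m2
  m2 = a.0 ⊢ ··a··> m3
  m3 = 0 ⊢ (no moves)
LTS(Q): 3 reachable states
  n0 = rec X. a.a.0 + b.X ⊢ ··a··> n1, ··b··> n0
  n1 = a.0 ⊢ ··a··> n2
  n2 = 0 ⊢ (no moves)
Executing aaa from P (initial set {m0}):
  step 1 (a): {m1}
  step 2 (a): {m2}
  step 3 (a): {m3}
  P completes σ.
Executing aaa from Q (initial set {n0}):
  step 1 (a): {n1}
  step 2 (a): {n2}
  step 3 (a): no successor for Q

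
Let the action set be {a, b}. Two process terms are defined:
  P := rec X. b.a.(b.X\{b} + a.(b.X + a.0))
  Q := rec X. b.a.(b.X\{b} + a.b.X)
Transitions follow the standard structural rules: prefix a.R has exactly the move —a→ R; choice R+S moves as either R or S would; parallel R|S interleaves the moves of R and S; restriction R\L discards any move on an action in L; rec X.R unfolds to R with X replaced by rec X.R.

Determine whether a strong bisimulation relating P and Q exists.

LTS(P): 6 reachable states
  p0 = rec X. b.a.(b.X\{b} + a.(b.X + a.0)) | ··b··> p1
  p1 = a.(b.(rec X. b.a.(b.X\{b} + a.(b.X + a.0)))\{b} + a.(b.(rec X. b.a.(b.X\{b} + a.(b.X + a.0))) + a.0)) | ··a··> p2
  p2 = b.(rec X. b.a.(b.X\{b} + a.(b.X + a.0)))\{b} + a.(b.(rec X. b.a.(b.X\{b} + a.(b.X + a.0))) + a.0) | ··a··> p3, ··b··> p4
  p3 = b.(rec X. b.a.(b.X\{b} + a.(b.X + a.0))) + a.0 | ··a··> p5, ··b··> p0
  p4 = (rec X. b.a.(b.X\{b} + a.(b.X + a.0)))\{b} | stopped
  p5 = 0 | stopped
LTS(Q): 5 reachable states
  q0 = rec X. b.a.(b.X\{b} + a.b.X) | ··b··> q1
  q1 = a.(b.(rec X. b.a.(b.X\{b} + a.b.X))\{b} + a.b.(rec X. b.a.(b.X\{b} + a.b.X))) | ··a··> q2
  q2 = b.(rec X. b.a.(b.X\{b} + a.b.X))\{b} + a.b.(rec X. b.a.(b.X\{b} + a.b.X)) | ··a··> q3, ··b··> q4
  q3 = b.(rec X. b.a.(b.X\{b} + a.b.X)) | ··b··> q0
  q4 = (rec X. b.a.(b.X\{b} + a.b.X))\{b} | stopped
Partition-refinement fixed point:
  B0 = {p0}
  B1 = {p1}
  B2 = {p2}
  B3 = {p3}
  B4 = {p4, p5, q4}
  B5 = {q0}
  B6 = {q1}
  B7 = {q2}
  B8 = {q3}
p0 ∈ B0, q0 ∈ B5 → different blocks

NO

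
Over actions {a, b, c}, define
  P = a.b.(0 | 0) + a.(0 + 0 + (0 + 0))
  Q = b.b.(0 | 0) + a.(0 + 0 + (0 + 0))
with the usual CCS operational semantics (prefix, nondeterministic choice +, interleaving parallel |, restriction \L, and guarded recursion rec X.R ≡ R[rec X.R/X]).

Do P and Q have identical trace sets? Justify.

traces(P) ≠ traces(Q) — witness ⟨ab⟩

Reachable graph of P (4 states):
  m0 = a.b.(0 | 0) + a.(0 + 0 + (0 + 0)) ⊢ --a--▸ m1, --a--▸ m2
  m1 = 0 + 0 + (0 + 0) ⊢ ∅
  m2 = b.(0 | 0) ⊢ --b--▸ m3
  m3 = 0 | 0 ⊢ ∅
Reachable graph of Q (4 states):
  n0 = b.b.(0 | 0) + a.(0 + 0 + (0 + 0)) ⊢ --a--▸ n1, --b--▸ n2
  n1 = 0 + 0 + (0 + 0) ⊢ ∅
  n2 = b.(0 | 0) ⊢ --b--▸ n3
  n3 = 0 | 0 ⊢ ∅
Executing ab from P (initial set {m0}):
  [1] a ⇒ {m1, m2}
  [2] b ⇒ {m3}
  P completes σ.
Executing ab from Q (initial set {n0}):
  [1] a ⇒ {n1}
  [2] b ⇒ no successor for Q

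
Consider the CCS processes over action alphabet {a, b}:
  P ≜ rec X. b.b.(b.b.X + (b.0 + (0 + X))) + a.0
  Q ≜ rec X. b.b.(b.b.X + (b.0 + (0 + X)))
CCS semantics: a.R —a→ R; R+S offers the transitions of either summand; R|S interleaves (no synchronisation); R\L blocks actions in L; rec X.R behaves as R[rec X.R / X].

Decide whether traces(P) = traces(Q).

LTS(P): 5 reachable states
  s0 = rec X. b.b.(b.b.X + (b.0 + (0 + X))) + a.0 → ··a··> s1, ··b··> s2
  s1 = 0 → ·
  s2 = b.(b.b.(rec X. b.b.(b.b.X + (b.0 + (0 + X))) + a.0) + (b.0 + (0 + (rec X. b.b.(b.b.X + (b.0 + (0 + X))) + a.0)))) → ··b··> s3
  s3 = b.b.(rec X. b.b.(b.b.X + (b.0 + (0 + X))) + a.0) + (b.0 + (0 + (rec X. b.b.(b.b.X + (b.0 + (0 + X))) + a.0))) → ··a··> s1, ··b··> s1, ··b··> s2, ··b··> s4
  s4 = b.(rec X. b.b.(b.b.X + (b.0 + (0 + X))) + a.0) → ··b··> s0
LTS(Q): 5 reachable states
  t0 = rec X. b.b.(b.b.X + (b.0 + (0 + X))) → ··b··> t1
  t1 = b.(b.b.(rec X. b.b.(b.b.X + (b.0 + (0 + X)))) + (b.0 + (0 + (rec X. b.b.(b.b.X + (b.0 + (0 + X))))))) → ··b··> t2
  t2 = b.b.(rec X. b.b.(b.b.X + (b.0 + (0 + X)))) + (b.0 + (0 + (rec X. b.b.(b.b.X + (b.0 + (0 + X)))))) → ··b··> t1, ··b··> t3, ··b··> t4
  t3 = 0 → ·
  t4 = b.(rec X. b.b.(b.b.X + (b.0 + (0 + X)))) → ··b··> t0
Executing a from P (initial set {s0}):
  after a @ step 1: {s1}
  ✓ P
Executing a from Q (initial set {t0}):
  after a @ step 1: no successor for Q

traces(P) ≠ traces(Q) — witness ⟨a⟩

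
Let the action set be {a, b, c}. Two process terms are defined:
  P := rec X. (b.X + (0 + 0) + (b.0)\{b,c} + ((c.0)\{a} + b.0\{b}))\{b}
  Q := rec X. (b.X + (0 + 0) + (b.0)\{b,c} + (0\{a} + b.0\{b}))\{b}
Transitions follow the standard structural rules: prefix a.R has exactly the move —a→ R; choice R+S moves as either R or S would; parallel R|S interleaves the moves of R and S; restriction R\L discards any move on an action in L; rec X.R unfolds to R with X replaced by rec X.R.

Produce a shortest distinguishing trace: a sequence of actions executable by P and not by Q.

P's transition system — 2 states:
  u0 = rec X. (b.X + (0 + 0) + (b.0)\{b,c} + ((c.0)\{a} + b.0\{b}))\{b} ⊢ —c→ u1
  u1 = 0\{a}\{b} ⊢ deadlocked
Q's transition system — 1 states:
  v0 = rec X. (b.X + (0 + 0) + (b.0)\{b,c} + (0\{a} + b.0\{b}))\{b} ⊢ deadlocked
Trace ⟨c⟩ through P, begin at {u0}:
  after c @ step 1: {u1}
  ✓ P
Trace ⟨c⟩ through Q, begin at {v0}:
  after c @ step 1: no successor for Q

c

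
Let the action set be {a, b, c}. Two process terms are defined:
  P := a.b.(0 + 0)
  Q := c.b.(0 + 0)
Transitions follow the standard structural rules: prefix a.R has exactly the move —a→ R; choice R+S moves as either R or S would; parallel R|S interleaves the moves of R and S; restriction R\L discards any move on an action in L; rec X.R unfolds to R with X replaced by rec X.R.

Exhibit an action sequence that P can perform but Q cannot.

a

P's transition system — 3 states:
  m0 = a.b.(0 + 0) has moves —a→ m1
  m1 = b.(0 + 0) has moves —b→ m2
  m2 = 0 + 0 has moves deadlocked
Q's transition system — 3 states:
  n0 = c.b.(0 + 0) has moves —c→ n1
  n1 = b.(0 + 0) has moves —b→ n2
  n2 = 0 + 0 has moves deadlocked
Executing a from P (initial set {m0}):
  after a @ step 1: {m1}
  — P admits the full trace.
Executing a from Q (initial set {n0}):
  after a @ step 1: no successor for Q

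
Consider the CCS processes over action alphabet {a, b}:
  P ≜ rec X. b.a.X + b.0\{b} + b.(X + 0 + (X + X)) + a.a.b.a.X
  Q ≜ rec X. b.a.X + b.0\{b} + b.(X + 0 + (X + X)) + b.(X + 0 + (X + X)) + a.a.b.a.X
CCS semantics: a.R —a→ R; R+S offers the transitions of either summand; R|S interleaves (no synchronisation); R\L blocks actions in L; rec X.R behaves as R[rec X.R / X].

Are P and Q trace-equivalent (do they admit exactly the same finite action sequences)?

YES

P's transition system — 6 states:
  s0 = rec X. b.a.X + b.0\{b} + b.(X + 0 + (X + X)) + a.a.b.a.X has moves --a--▸ s1, --b--▸ s2, --b--▸ s3, --b--▸ s4
  s1 = a.b.a.(rec X. b.a.X + b.0\{b} + b.(X + 0 + (X + X)) + a.a.b.a.X) has moves --a--▸ s5
  s2 = (rec X. b.a.X + b.0\{b} + b.(X + 0 + (X + X)) + a.a.b.a.X) + 0 + ((rec X. b.a.X + b.0\{b} + b.(X + 0 + (X + X)) + a.a.b.a.X) + (rec X. b.a.X + b.0\{b} + b.(X + 0 + (X + X)) + a.a.b.a.X)) has moves --a--▸ s1, --b--▸ s2, --b--▸ s3, --b--▸ s4
  s3 = 0\{b} has moves (no moves)
  s4 = a.(rec X. b.a.X + b.0\{b} + b.(X + 0 + (X + X)) + a.a.b.a.X) has moves --a--▸ s0
  s5 = b.a.(rec X. b.a.X + b.0\{b} + b.(X + 0 + (X + X)) + a.a.b.a.X) has moves --b--▸ s4
Q's transition system — 6 states:
  t0 = rec X. b.a.X + b.0\{b} + b.(X + 0 + (X + X)) + b.(X + 0 + (X + X)) + a.a.b.a.X has moves --a--▸ t1, --b--▸ t2, --b--▸ t3, --b--▸ t4
  t1 = a.b.a.(rec X. b.a.X + b.0\{b} + b.(X + 0 + (X + X)) + b.(X + 0 + (X + X)) + a.a.b.a.X) has moves --a--▸ t5
  t2 = (rec X. b.a.X + b.0\{b} + b.(X + 0 + (X + X)) + b.(X + 0 + (X + X)) + a.a.b.a.X) + 0 + ((rec X. b.a.X + b.0\{b} + b.(X + 0 + (X + X)) + b.(X + 0 + (X + X)) + a.a.b.a.X) + (rec X. b.a.X + b.0\{b} + b.(X + 0 + (X + X)) + b.(X + 0 + (X + X)) + a.a.b.a.X)) has moves --a--▸ t1, --b--▸ t2, --b--▸ t3, --b--▸ t4
  t3 = 0\{b} has moves (no moves)
  t4 = a.(rec X. b.a.X + b.0\{b} + b.(X + 0 + (X + X)) + b.(X + 0 + (X + X)) + a.a.b.a.X) has moves --a--▸ t0
  t5 = b.a.(rec X. b.a.X + b.0\{b} + b.(X + 0 + (X + X)) + b.(X + 0 + (X + X)) + a.a.b.a.X) has moves --b--▸ t4
Bisimilarity quotient blocks:
  B0 = {s0, s2, t0, t2}
  B1 = {s4, t4}
  B2 = {s3, t3}
  B3 = {s1, t1}
  B4 = {s5, t5}
s0 ∈ B0, t0 ∈ B0 → same block
Bisimilar ⇒ trace-equivalent.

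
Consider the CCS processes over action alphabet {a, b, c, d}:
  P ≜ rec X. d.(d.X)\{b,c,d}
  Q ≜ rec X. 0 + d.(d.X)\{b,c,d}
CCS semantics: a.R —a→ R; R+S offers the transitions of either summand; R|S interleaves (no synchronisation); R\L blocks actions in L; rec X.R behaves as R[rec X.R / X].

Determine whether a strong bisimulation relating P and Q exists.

P ~ Q

Reachable graph of P (2 states):
  u0 = rec X. d.(d.X)\{b,c,d} :: --d--▸ u1
  u1 = (d.(rec X. d.(d.X)\{b,c,d}))\{b,c,d} :: ·
Reachable graph of Q (2 states):
  v0 = rec X. 0 + d.(d.X)\{b,c,d} :: --d--▸ v1
  v1 = (d.(rec X. 0 + d.(d.X)\{b,c,d}))\{b,c,d} :: ·
Coarsest stable partition (strong bisimilarity classes):
  B0 = {u0, v0}
  B1 = {u1, v1}
u0 ∈ B0, v0 ∈ B0 → same block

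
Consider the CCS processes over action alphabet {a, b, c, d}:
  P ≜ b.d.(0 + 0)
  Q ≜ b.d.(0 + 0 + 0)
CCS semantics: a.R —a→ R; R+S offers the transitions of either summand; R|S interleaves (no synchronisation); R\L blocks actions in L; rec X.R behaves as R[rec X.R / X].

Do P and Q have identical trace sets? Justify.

trace-equivalent

P's transition system — 3 states:
  s0 = b.d.(0 + 0) has moves —b→ s1
  s1 = d.(0 + 0) has moves —d→ s2
  s2 = 0 + 0 has moves ∅
Q's transition system — 3 states:
  t0 = b.d.(0 + 0 + 0) has moves —b→ t1
  t1 = d.(0 + 0 + 0) has moves —d→ t2
  t2 = 0 + 0 + 0 has moves ∅
Partition-refinement fixed point:
  B0 = {s0, t0}
  B1 = {s1, t1}
  B2 = {s2, t2}
s0 ∈ B0, t0 ∈ B0 → same block
Bisimilar ⇒ trace-equivalent.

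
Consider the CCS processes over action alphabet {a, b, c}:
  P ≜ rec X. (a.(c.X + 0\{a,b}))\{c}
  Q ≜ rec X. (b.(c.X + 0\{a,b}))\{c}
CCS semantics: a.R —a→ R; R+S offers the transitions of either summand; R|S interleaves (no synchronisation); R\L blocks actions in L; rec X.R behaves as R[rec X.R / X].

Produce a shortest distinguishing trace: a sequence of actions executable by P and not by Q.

a

Reachable graph of P (2 states):
  u0 = rec X. (a.(c.X + 0\{a,b}))\{c} | —a→ u1
  u1 = (c.(rec X. (a.(c.X + 0\{a,b}))\{c}) + 0\{a,b})\{c} | ∅
Reachable graph of Q (2 states):
  v0 = rec X. (b.(c.X + 0\{a,b}))\{c} | —b→ v1
  v1 = (c.(rec X. (b.(c.X + 0\{a,b}))\{c}) + 0\{a,b})\{c} | ∅
Executing a from P (initial set {u0}):
  [1] a ⇒ {u1}
  — P admits the full trace.
Executing a from Q (initial set {v0}):
  [1] a ⇒ no successor for Q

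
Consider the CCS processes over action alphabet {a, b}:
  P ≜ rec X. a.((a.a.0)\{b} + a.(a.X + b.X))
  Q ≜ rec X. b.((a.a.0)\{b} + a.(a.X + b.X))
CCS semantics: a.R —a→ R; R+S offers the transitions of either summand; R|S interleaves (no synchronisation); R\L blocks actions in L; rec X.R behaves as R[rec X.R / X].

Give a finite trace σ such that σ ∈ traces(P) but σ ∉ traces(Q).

a

Reachable graph of P (5 states):
  m0 = rec X. a.((a.a.0)\{b} + a.(a.X + b.X)) ⊢ -a-> m1
  m1 = (a.a.0)\{b} + a.(a.(rec X. a.((a.a.0)\{b} + a.(a.X + b.X))) + b.(rec X. a.((a.a.0)\{b} + a.(a.X + b.X)))) ⊢ -a-> m2, -a-> m3
  m2 = (a.0)\{b} ⊢ -a-> m4
  m3 = a.(rec X. a.((a.a.0)\{b} + a.(a.X + b.X))) + b.(rec X. a.((a.a.0)\{b} + a.(a.X + b.X))) ⊢ -a-> m0, -b-> m0
  m4 = 0\{b} ⊢ deadlocked
Reachable graph of Q (5 states):
  n0 = rec X. b.((a.a.0)\{b} + a.(a.X + b.X)) ⊢ -b-> n1
  n1 = (a.a.0)\{b} + a.(a.(rec X. b.((a.a.0)\{b} + a.(a.X + b.X))) + b.(rec X. b.((a.a.0)\{b} + a.(a.X + b.X)))) ⊢ -a-> n2, -a-> n3
  n2 = (a.0)\{b} ⊢ -a-> n4
  n3 = a.(rec X. b.((a.a.0)\{b} + a.(a.X + b.X))) + b.(rec X. b.((a.a.0)\{b} + a.(a.X + b.X))) ⊢ -a-> n0, -b-> n0
  n4 = 0\{b} ⊢ deadlocked
Executing a from P (initial set {m0}):
  [1] a ⇒ {m1}
  ✓ P
Executing a from Q (initial set {n0}):
  [1] a ⇒ ∅ (Q stuck)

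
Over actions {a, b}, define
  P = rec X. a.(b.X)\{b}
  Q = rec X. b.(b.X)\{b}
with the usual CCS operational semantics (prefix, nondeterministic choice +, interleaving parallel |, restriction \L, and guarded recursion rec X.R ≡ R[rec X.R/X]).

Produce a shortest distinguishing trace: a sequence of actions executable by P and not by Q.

LTS(P): 2 reachable states
  p0 = rec X. a.(b.X)\{b} has moves --a--▸ p1
  p1 = (b.(rec X. a.(b.X)\{b}))\{b} has moves ·
LTS(Q): 2 reachable states
  q0 = rec X. b.(b.X)\{b} has moves --b--▸ q1
  q1 = (b.(rec X. b.(b.X)\{b}))\{b} has moves ·
Trace ⟨a⟩ through P, begin at {p0}:
  after a @ step 1: {p1}
  — P admits the full trace.
Trace ⟨a⟩ through Q, begin at {q0}:
  after a @ step 1: ∅ (Q stuck)

a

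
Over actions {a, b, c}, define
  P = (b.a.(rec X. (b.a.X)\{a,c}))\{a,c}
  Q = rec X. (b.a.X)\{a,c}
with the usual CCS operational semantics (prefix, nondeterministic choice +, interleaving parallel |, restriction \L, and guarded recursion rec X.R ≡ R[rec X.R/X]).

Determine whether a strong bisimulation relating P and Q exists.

P's transition system — 2 states:
  u0 = (b.a.(rec X. (b.a.X)\{a,c}))\{a,c} → -b-> u1
  u1 = (a.(rec X. (b.a.X)\{a,c}))\{a,c} → (no moves)
Q's transition system — 2 states:
  v0 = rec X. (b.a.X)\{a,c} → -b-> v1
  v1 = (a.(rec X. (b.a.X)\{a,c}))\{a,c} → (no moves)
Partition-refinement fixed point:
  B0 = {u0, v0}
  B1 = {u1, v1}
u0 ∈ B0, v0 ∈ B0 → same block

YES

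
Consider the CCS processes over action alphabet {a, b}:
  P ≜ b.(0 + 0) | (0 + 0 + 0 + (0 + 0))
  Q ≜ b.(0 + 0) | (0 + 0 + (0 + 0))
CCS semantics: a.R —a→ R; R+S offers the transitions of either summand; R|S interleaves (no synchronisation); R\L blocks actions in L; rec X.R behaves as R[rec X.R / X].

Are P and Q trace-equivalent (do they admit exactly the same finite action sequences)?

Reachable graph of P (2 states):
  s0 = b.(0 + 0) | (0 + 0 + 0 + (0 + 0)) → -b-> s1
  s1 = (0 + 0) | (0 + 0 + 0 + (0 + 0)) → ·
Reachable graph of Q (2 states):
  t0 = b.(0 + 0) | (0 + 0 + (0 + 0)) → -b-> t1
  t1 = (0 + 0) | (0 + 0 + (0 + 0)) → ·
Partition-refinement fixed point:
  B0 = {s0, t0}
  B1 = {s1, t1}
s0 ∈ B0, t0 ∈ B0 → same block
Bisimilar ⇒ trace-equivalent.

YES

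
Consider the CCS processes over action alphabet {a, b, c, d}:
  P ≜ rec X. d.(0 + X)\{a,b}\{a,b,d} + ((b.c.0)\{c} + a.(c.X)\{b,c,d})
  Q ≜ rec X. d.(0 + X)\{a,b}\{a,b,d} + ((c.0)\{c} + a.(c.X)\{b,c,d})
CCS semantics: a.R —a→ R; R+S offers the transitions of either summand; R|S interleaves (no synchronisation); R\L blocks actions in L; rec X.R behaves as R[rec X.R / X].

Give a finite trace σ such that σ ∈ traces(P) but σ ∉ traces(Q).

b

P's transition system — 4 states:
  p0 = rec X. d.(0 + X)\{a,b}\{a,b,d} + ((b.c.0)\{c} + a.(c.X)\{b,c,d}) → —a→ p1, —b→ p2, —d→ p3
  p1 = (c.(rec X. d.(0 + X)\{a,b}\{a,b,d} + ((b.c.0)\{c} + a.(c.X)\{b,c,d})))\{b,c,d} → ∅
  p2 = (c.0)\{c} → ∅
  p3 = (0 + (rec X. d.(0 + X)\{a,b}\{a,b,d} + ((b.c.0)\{c} + a.(c.X)\{b,c,d})))\{a,b}\{a,b,d} → ∅
Q's transition system — 3 states:
  q0 = rec X. d.(0 + X)\{a,b}\{a,b,d} + ((c.0)\{c} + a.(c.X)\{b,c,d}) → —a→ q1, —d→ q2
  q1 = (c.(rec X. d.(0 + X)\{a,b}\{a,b,d} + ((c.0)\{c} + a.(c.X)\{b,c,d})))\{b,c,d} → ∅
  q2 = (0 + (rec X. d.(0 + X)\{a,b}\{a,b,d} + ((c.0)\{c} + a.(c.X)\{b,c,d})))\{a,b}\{a,b,d} → ∅
Executing b from P (initial set {p0}):
  [1] b ⇒ {p2}
  ✓ P
Executing b from Q (initial set {q0}):
  [1] b ⇒ ∅  — Q cannot continue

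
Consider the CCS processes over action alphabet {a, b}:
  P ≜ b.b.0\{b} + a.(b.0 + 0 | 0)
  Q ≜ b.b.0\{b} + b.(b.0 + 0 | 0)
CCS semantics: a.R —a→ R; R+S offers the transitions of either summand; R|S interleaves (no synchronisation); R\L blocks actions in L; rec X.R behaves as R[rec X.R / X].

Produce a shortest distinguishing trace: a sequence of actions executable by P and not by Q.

P's transition system — 5 states:
  p0 = b.b.0\{b} + a.(b.0 + 0 | 0) ⊢ =a=> p1, =b=> p2
  p1 = b.0 + 0 | 0 ⊢ =b=> p3
  p2 = b.0\{b} ⊢ =b=> p4
  p3 = 0 ⊢ stopped
  p4 = 0\{b} ⊢ stopped
Q's transition system — 5 states:
  q0 = b.b.0\{b} + b.(b.0 + 0 | 0) ⊢ =b=> q1, =b=> q2
  q1 = b.0 + 0 | 0 ⊢ =b=> q3
  q2 = b.0\{b} ⊢ =b=> q4
  q3 = 0 ⊢ stopped
  q4 = 0\{b} ⊢ stopped
Trace ⟨a⟩ through P, begin at {p0}:
  [1] a ⇒ {p1}
  P completes σ.
Trace ⟨a⟩ through Q, begin at {q0}:
  [1] a ⇒ ∅  — Q cannot continue

a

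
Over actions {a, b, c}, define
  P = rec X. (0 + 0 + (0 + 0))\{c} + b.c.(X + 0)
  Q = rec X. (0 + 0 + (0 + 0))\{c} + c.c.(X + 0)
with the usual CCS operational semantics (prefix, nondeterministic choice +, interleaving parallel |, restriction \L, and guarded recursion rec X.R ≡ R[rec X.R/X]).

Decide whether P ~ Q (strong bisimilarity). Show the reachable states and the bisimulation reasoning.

P ≁ Q

LTS(P): 3 reachable states
  p0 = rec X. (0 + 0 + (0 + 0))\{c} + b.c.(X + 0) | --b--▸ p1
  p1 = c.((rec X. (0 + 0 + (0 + 0))\{c} + b.c.(X + 0)) + 0) | --c--▸ p2
  p2 = (rec X. (0 + 0 + (0 + 0))\{c} + b.c.(X + 0)) + 0 | --b--▸ p1
LTS(Q): 3 reachable states
  q0 = rec X. (0 + 0 + (0 + 0))\{c} + c.c.(X + 0) | --c--▸ q1
  q1 = c.((rec X. (0 + 0 + (0 + 0))\{c} + c.c.(X + 0)) + 0) | --c--▸ q2
  q2 = (rec X. (0 + 0 + (0 + 0))\{c} + c.c.(X + 0)) + 0 | --c--▸ q1
Partition-refinement fixed point:
  B0 = {p0, p2}
  B1 = {p1}
  B2 = {q0, q1, q2}
p0 ∈ B0, q0 ∈ B2 → different blocks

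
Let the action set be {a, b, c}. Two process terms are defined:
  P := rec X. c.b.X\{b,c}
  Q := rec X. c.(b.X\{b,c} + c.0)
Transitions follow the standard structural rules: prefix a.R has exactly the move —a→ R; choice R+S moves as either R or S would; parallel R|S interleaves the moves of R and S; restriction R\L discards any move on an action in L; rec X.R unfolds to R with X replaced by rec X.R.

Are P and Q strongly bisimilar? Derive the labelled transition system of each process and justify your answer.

P ≁ Q

P's transition system — 3 states:
  m0 = rec X. c.b.X\{b,c} → —c→ m1
  m1 = b.(rec X. c.b.X\{b,c})\{b,c} → —b→ m2
  m2 = (rec X. c.b.X\{b,c})\{b,c} → deadlocked
Q's transition system — 4 states:
  n0 = rec X. c.(b.X\{b,c} + c.0) → —c→ n1
  n1 = b.(rec X. c.(b.X\{b,c} + c.0))\{b,c} + c.0 → —b→ n2, —c→ n3
  n2 = (rec X. c.(b.X\{b,c} + c.0))\{b,c} → deadlocked
  n3 = 0 → deadlocked
Coarsest stable partition (strong bisimilarity classes):
  B0 = {m0}
  B1 = {m1}
  B2 = {m2, n2, n3}
  B3 = {n0}
  B4 = {n1}
m0 ∈ B0, n0 ∈ B3 → different blocks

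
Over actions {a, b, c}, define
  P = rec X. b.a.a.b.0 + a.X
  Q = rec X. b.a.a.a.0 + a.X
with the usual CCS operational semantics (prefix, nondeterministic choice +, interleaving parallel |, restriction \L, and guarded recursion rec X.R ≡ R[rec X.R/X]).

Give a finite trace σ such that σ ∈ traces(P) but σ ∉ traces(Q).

baab

Reachable graph of P (5 states):
  u0 = rec X. b.a.a.b.0 + a.X has moves ··a··> u0, ··b··> u1
  u1 = a.a.b.0 has moves ··a··> u2
  u2 = a.b.0 has moves ··a··> u3
  u3 = b.0 has moves ··b··> u4
  u4 = 0 has moves (no moves)
Reachable graph of Q (5 states):
  v0 = rec X. b.a.a.a.0 + a.X has moves ··a··> v0, ··b··> v1
  v1 = a.a.a.0 has moves ··a··> v2
  v2 = a.a.0 has moves ··a··> v3
  v3 = a.0 has moves ··a··> v4
  v4 = 0 has moves (no moves)
Executing baab from P (initial set {u0}):
  [1] b ⇒ {u1}
  [2] a ⇒ {u2}
  [3] a ⇒ {u3}
  [4] b ⇒ {u4}
  ✓ P
Executing baab from Q (initial set {v0}):
  [1] b ⇒ {v1}
  [2] a ⇒ {v2}
  [3] a ⇒ {v3}
  [4] b ⇒ ∅ (Q stuck)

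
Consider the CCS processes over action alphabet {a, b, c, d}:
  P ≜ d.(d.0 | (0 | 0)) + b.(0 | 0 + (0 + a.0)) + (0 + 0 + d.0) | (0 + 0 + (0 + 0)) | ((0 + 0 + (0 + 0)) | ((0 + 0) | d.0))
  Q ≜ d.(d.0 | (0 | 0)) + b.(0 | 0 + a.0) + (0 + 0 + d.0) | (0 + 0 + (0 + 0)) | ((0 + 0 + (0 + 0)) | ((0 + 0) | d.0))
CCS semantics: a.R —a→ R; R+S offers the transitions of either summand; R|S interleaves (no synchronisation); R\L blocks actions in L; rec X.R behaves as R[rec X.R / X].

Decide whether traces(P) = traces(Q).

P's transition system — 8 states:
  s0 = d.(d.0 | (0 | 0)) + b.(0 | 0 + (0 + a.0)) + (0 + 0 + d.0) | (0 + 0 + (0 + 0)) | ((0 + 0 + (0 + 0)) | ((0 + 0) | d.0)) has moves =b=> s1, =d=> s2, =d=> s3, =d=> s4
  s1 = 0 | 0 + (0 + a.0) has moves =a=> s5
  s2 = (0 + 0 + d.0) | (0 + 0 + (0 + 0)) | ((0 + 0 + (0 + 0)) | ((0 + 0) | 0)) has moves =d=> s6
  s3 = 0 | (0 + 0 + (0 + 0)) | ((0 + 0 + (0 + 0)) | ((0 + 0) | d.0)) has moves =d=> s6
  s4 = d.0 | (0 | 0) has moves =d=> s7
  s5 = 0 has moves ∅
  s6 = 0 | (0 + 0 + (0 + 0)) | ((0 + 0 + (0 + 0)) | ((0 + 0) | 0)) has moves ∅
  s7 = 0 | (0 | 0) has moves ∅
Q's transition system — 8 states:
  t0 = d.(d.0 | (0 | 0)) + b.(0 | 0 + a.0) + (0 + 0 + d.0) | (0 + 0 + (0 + 0)) | ((0 + 0 + (0 + 0)) | ((0 + 0) | d.0)) has moves =b=> t1, =d=> t2, =d=> t3, =d=> t4
  t1 = 0 | 0 + a.0 has moves =a=> t5
  t2 = (0 + 0 + d.0) | (0 + 0 + (0 + 0)) | ((0 + 0 + (0 + 0)) | ((0 + 0) | 0)) has moves =d=> t6
  t3 = 0 | (0 + 0 + (0 + 0)) | ((0 + 0 + (0 + 0)) | ((0 + 0) | d.0)) has moves =d=> t6
  t4 = d.0 | (0 | 0) has moves =d=> t7
  t5 = 0 has moves ∅
  t6 = 0 | (0 + 0 + (0 + 0)) | ((0 + 0 + (0 + 0)) | ((0 + 0) | 0)) has moves ∅
  t7 = 0 | (0 | 0) has moves ∅
Partition-refinement fixed point:
  B0 = {s0, t0}
  B1 = {s2, s3, s4, t2, t3, t4}
  B2 = {s5, s6, s7, t5, t6, t7}
  B3 = {s1, t1}
s0 ∈ B0, t0 ∈ B0 → same block
Bisimilar ⇒ trace-equivalent.

YES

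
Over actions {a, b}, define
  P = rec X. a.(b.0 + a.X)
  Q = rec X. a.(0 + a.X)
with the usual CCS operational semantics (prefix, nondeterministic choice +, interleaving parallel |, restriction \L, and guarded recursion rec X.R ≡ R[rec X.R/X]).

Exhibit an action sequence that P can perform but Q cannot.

ab

P's transition system — 3 states:
  u0 = rec X. a.(b.0 + a.X) has moves --a--▸ u1
  u1 = b.0 + a.(rec X. a.(b.0 + a.X)) has moves --a--▸ u0, --b--▸ u2
  u2 = 0 has moves ·
Q's transition system — 2 states:
  v0 = rec X. a.(0 + a.X) has moves --a--▸ v1
  v1 = 0 + a.(rec X. a.(0 + a.X)) has moves --a--▸ v0
Run σ = ⟨ab⟩ on P: start {u0}
  [1] a ⇒ {u1}
  [2] b ⇒ {u2}
  ✓ P
Run σ = ⟨ab⟩ on Q: start {v0}
  [1] a ⇒ {v1}
  [2] b ⇒ no successor for Q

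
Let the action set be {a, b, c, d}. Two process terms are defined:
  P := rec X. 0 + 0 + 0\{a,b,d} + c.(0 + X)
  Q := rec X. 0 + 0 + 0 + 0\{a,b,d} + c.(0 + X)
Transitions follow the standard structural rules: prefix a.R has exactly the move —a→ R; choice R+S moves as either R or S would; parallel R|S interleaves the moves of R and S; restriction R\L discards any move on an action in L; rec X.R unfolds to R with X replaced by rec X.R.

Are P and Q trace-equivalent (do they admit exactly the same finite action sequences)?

LTS(P): 2 reachable states
  s0 = rec X. 0 + 0 + 0\{a,b,d} + c.(0 + X) → --c--▸ s1
  s1 = 0 + (rec X. 0 + 0 + 0\{a,b,d} + c.(0 + X)) → --c--▸ s1
LTS(Q): 2 reachable states
  t0 = rec X. 0 + 0 + 0 + 0\{a,b,d} + c.(0 + X) → --c--▸ t1
  t1 = 0 + (rec X. 0 + 0 + 0 + 0\{a,b,d} + c.(0 + X)) → --c--▸ t1
Bisimilarity quotient blocks:
  B0 = {s0, s1, t0, t1}
s0 ∈ B0, t0 ∈ B0 → same block
Bisimilar ⇒ trace-equivalent.

YES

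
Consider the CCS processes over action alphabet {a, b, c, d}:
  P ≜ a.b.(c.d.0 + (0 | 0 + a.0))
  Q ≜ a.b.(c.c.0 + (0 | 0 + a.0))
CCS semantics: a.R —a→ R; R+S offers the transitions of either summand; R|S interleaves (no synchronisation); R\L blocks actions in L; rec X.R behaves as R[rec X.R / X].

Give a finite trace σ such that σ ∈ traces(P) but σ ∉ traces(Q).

LTS(P): 5 reachable states
  p0 = a.b.(c.d.0 + (0 | 0 + a.0)) → ··a··> p1
  p1 = b.(c.d.0 + (0 | 0 + a.0)) → ··b··> p2
  p2 = c.d.0 + (0 | 0 + a.0) → ··a··> p3, ··c··> p4
  p3 = 0 → deadlocked
  p4 = d.0 → ··d··> p3
LTS(Q): 5 reachable states
  q0 = a.b.(c.c.0 + (0 | 0 + a.0)) → ··a··> q1
  q1 = b.(c.c.0 + (0 | 0 + a.0)) → ··b··> q2
  q2 = c.c.0 + (0 | 0 + a.0) → ··a··> q3, ··c··> q4
  q3 = 0 → deadlocked
  q4 = c.0 → ··c··> q3
Executing abcd from P (initial set {p0}):
  after a @ step 1: {p1}
  after b @ step 2: {p2}
  after c @ step 3: {p4}
  after d @ step 4: {p3}
  — P admits the full trace.
Executing abcd from Q (initial set {q0}):
  after a @ step 1: {q1}
  after b @ step 2: {q2}
  after c @ step 3: {q4}
  after d @ step 4: ∅ (Q stuck)

abcd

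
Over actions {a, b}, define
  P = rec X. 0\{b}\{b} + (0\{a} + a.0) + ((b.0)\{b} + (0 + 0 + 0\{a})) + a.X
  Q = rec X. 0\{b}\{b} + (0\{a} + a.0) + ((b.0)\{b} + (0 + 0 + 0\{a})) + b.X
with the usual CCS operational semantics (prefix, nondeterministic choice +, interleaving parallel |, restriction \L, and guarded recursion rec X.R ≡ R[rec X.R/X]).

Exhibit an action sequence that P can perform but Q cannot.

LTS(P): 2 reachable states
  m0 = rec X. 0\{b}\{b} + (0\{a} + a.0) + ((b.0)\{b} + (0 + 0 + 0\{a})) + a.X ⊢ --a--▸ m0, --a--▸ m1
  m1 = 0 ⊢ deadlocked
LTS(Q): 2 reachable states
  n0 = rec X. 0\{b}\{b} + (0\{a} + a.0) + ((b.0)\{b} + (0 + 0 + 0\{a})) + b.X ⊢ --a--▸ n1, --b--▸ n0
  n1 = 0 ⊢ deadlocked
Executing aa from P (initial set {m0}):
  after a @ step 1: {m0, m1}
  after a @ step 2: {m0, m1}
  ✓ P
Executing aa from Q (initial set {n0}):
  after a @ step 1: {n1}
  after a @ step 2: no successor for Q

aa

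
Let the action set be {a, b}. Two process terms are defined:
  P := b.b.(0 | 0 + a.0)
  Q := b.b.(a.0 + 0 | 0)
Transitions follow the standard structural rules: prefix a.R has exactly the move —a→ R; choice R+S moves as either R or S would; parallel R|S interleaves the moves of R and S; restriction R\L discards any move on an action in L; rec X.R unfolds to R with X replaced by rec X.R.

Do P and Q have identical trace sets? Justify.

traces(P) = traces(Q)

LTS(P): 4 reachable states
  p0 = b.b.(0 | 0 + a.0) ⊢ -b-> p1
  p1 = b.(0 | 0 + a.0) ⊢ -b-> p2
  p2 = 0 | 0 + a.0 ⊢ -a-> p3
  p3 = 0 ⊢ ·
LTS(Q): 4 reachable states
  q0 = b.b.(a.0 + 0 | 0) ⊢ -b-> q1
  q1 = b.(a.0 + 0 | 0) ⊢ -b-> q2
  q2 = a.0 + 0 | 0 ⊢ -a-> q3
  q3 = 0 ⊢ ·
Bisimilarity quotient blocks:
  B0 = {p0, q0}
  B1 = {p1, q1}
  B2 = {p2, q2}
  B3 = {p3, q3}
p0 ∈ B0, q0 ∈ B0 → same block
Bisimilar ⇒ trace-equivalent.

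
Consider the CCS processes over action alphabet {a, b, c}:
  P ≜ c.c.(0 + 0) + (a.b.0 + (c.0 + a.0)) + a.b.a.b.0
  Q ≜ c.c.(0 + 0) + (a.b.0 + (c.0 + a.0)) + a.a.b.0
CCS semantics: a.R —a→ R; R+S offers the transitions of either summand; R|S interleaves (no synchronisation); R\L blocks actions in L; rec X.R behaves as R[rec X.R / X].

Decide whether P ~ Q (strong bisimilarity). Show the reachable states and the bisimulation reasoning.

P ≁ Q

Reachable graph of P (7 states):
  m0 = c.c.(0 + 0) + (a.b.0 + (c.0 + a.0)) + a.b.a.b.0 | -a-> m1, -a-> m2, -a-> m3, -c-> m1, -c-> m4
  m1 = 0 | stopped
  m2 = b.0 | -b-> m1
  m3 = b.a.b.0 | -b-> m5
  m4 = c.(0 + 0) | -c-> m6
  m5 = a.b.0 | -a-> m2
  m6 = 0 + 0 | stopped
Reachable graph of Q (6 states):
  n0 = c.c.(0 + 0) + (a.b.0 + (c.0 + a.0)) + a.a.b.0 | -a-> n1, -a-> n2, -a-> n3, -c-> n1, -c-> n4
  n1 = 0 | stopped
  n2 = a.b.0 | -a-> n3
  n3 = b.0 | -b-> n1
  n4 = c.(0 + 0) | -c-> n5
  n5 = 0 + 0 | stopped
Partition-refinement fixed point:
  B0 = {m0}
  B1 = {m1, m6, n1, n5}
  B2 = {m4, n4}
  B3 = {m3}
  B4 = {m5, n2}
  B5 = {m2, n3}
  B6 = {n0}
m0 ∈ B0, n0 ∈ B6 → different blocks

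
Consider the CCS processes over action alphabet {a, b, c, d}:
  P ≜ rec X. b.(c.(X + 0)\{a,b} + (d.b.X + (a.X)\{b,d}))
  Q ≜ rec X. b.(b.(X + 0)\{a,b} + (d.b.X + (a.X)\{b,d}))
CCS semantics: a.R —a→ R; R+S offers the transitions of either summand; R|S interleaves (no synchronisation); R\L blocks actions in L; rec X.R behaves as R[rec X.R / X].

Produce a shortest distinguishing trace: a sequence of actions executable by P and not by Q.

LTS(P): 5 reachable states
  m0 = rec X. b.(c.(X + 0)\{a,b} + (d.b.X + (a.X)\{b,d})) → ··b··> m1
  m1 = c.((rec X. b.(c.(X + 0)\{a,b} + (d.b.X + (a.X)\{b,d}))) + 0)\{a,b} + (d.b.(rec X. b.(c.(X + 0)\{a,b} + (d.b.X + (a.X)\{b,d}))) + (a.(rec X. b.(c.(X + 0)\{a,b} + (d.b.X + (a.X)\{b,d}))))\{b,d}) → ··a··> m2, ··c··> m3, ··d··> m4
  m2 = (rec X. b.(c.(X + 0)\{a,b} + (d.b.X + (a.X)\{b,d})))\{b,d} → deadlocked
  m3 = ((rec X. b.(c.(X + 0)\{a,b} + (d.b.X + (a.X)\{b,d}))) + 0)\{a,b} → deadlocked
  m4 = b.(rec X. b.(c.(X + 0)\{a,b} + (d.b.X + (a.X)\{b,d}))) → ··b··> m0
LTS(Q): 5 reachable states
  n0 = rec X. b.(b.(X + 0)\{a,b} + (d.b.X + (a.X)\{b,d})) → ··b··> n1
  n1 = b.((rec X. b.(b.(X + 0)\{a,b} + (d.b.X + (a.X)\{b,d}))) + 0)\{a,b} + (d.b.(rec X. b.(b.(X + 0)\{a,b} + (d.b.X + (a.X)\{b,d}))) + (a.(rec X. b.(b.(X + 0)\{a,b} + (d.b.X + (a.X)\{b,d}))))\{b,d}) → ··a··> n2, ··b··> n3, ··d··> n4
  n2 = (rec X. b.(b.(X + 0)\{a,b} + (d.b.X + (a.X)\{b,d})))\{b,d} → deadlocked
  n3 = ((rec X. b.(b.(X + 0)\{a,b} + (d.b.X + (a.X)\{b,d}))) + 0)\{a,b} → deadlocked
  n4 = b.(rec X. b.(b.(X + 0)\{a,b} + (d.b.X + (a.X)\{b,d}))) → ··b··> n0
Trace ⟨bc⟩ through P, begin at {m0}:
  after b @ step 1: {m1}
  after c @ step 2: {m3}
  ✓ P
Trace ⟨bc⟩ through Q, begin at {n0}:
  after b @ step 1: {n1}
  after c @ step 2: no successor for Q

bc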